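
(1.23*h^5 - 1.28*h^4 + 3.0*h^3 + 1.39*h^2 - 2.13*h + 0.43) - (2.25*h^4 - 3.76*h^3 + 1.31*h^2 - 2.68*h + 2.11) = 1.23*h^5 - 3.53*h^4 + 6.76*h^3 + 0.0799999999999998*h^2 + 0.55*h - 1.68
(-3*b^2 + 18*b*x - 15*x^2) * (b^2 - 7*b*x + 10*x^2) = -3*b^4 + 39*b^3*x - 171*b^2*x^2 + 285*b*x^3 - 150*x^4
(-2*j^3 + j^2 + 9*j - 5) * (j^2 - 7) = -2*j^5 + j^4 + 23*j^3 - 12*j^2 - 63*j + 35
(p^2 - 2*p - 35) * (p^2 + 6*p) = p^4 + 4*p^3 - 47*p^2 - 210*p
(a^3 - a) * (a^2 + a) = a^5 + a^4 - a^3 - a^2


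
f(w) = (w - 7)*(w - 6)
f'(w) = 2*w - 13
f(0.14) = 40.20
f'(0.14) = -12.72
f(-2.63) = 83.11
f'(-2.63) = -18.26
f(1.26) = 27.21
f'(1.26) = -10.48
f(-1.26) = 59.97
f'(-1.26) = -15.52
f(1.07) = 29.23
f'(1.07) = -10.86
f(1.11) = 28.80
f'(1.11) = -10.78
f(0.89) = 31.22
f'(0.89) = -11.22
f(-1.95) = 71.15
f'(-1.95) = -16.90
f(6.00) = 0.00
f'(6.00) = -1.00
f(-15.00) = 462.00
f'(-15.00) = -43.00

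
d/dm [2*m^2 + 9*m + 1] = 4*m + 9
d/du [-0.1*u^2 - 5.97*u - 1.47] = -0.2*u - 5.97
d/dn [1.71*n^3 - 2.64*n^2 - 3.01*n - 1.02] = 5.13*n^2 - 5.28*n - 3.01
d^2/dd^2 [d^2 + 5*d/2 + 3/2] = 2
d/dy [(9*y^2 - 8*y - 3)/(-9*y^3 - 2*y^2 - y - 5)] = (81*y^4 - 144*y^3 - 106*y^2 - 102*y + 37)/(81*y^6 + 36*y^5 + 22*y^4 + 94*y^3 + 21*y^2 + 10*y + 25)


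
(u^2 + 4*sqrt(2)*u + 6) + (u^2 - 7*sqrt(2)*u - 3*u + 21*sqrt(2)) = 2*u^2 - 3*sqrt(2)*u - 3*u + 6 + 21*sqrt(2)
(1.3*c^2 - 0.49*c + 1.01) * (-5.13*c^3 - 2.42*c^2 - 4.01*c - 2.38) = -6.669*c^5 - 0.6323*c^4 - 9.2085*c^3 - 3.5733*c^2 - 2.8839*c - 2.4038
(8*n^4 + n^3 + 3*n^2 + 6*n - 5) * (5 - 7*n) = -56*n^5 + 33*n^4 - 16*n^3 - 27*n^2 + 65*n - 25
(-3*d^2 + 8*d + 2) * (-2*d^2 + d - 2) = 6*d^4 - 19*d^3 + 10*d^2 - 14*d - 4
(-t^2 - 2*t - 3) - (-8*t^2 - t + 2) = 7*t^2 - t - 5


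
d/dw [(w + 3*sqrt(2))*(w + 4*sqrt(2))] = 2*w + 7*sqrt(2)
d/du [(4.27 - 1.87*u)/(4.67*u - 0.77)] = (14.24577 - 86.39967*u)/(4.67*u - 0.77)^3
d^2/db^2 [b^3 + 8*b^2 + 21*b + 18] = 6*b + 16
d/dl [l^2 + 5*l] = 2*l + 5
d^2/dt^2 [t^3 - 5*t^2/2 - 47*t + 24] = 6*t - 5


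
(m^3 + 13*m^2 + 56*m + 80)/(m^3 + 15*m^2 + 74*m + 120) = (m + 4)/(m + 6)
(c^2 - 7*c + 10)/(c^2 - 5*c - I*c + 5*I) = (c - 2)/(c - I)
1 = 1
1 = 1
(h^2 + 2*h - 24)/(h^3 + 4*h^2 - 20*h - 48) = 1/(h + 2)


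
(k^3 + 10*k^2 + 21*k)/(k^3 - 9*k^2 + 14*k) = (k^2 + 10*k + 21)/(k^2 - 9*k + 14)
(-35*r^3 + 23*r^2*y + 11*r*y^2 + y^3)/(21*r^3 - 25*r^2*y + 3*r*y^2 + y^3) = (5*r + y)/(-3*r + y)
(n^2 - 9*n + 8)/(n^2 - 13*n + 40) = (n - 1)/(n - 5)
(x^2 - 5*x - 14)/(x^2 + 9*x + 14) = (x - 7)/(x + 7)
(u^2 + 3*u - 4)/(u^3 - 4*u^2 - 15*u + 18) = (u + 4)/(u^2 - 3*u - 18)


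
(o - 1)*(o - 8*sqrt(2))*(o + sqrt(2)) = o^3 - 7*sqrt(2)*o^2 - o^2 - 16*o + 7*sqrt(2)*o + 16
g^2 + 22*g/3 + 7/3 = (g + 1/3)*(g + 7)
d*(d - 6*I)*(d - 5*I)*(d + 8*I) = d^4 - 3*I*d^3 + 58*d^2 - 240*I*d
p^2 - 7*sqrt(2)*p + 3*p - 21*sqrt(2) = (p + 3)*(p - 7*sqrt(2))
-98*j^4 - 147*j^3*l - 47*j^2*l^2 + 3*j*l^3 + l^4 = (-7*j + l)*(j + l)*(2*j + l)*(7*j + l)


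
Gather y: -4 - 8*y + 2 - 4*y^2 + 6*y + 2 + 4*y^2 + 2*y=0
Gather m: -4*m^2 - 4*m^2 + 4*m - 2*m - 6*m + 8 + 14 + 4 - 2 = -8*m^2 - 4*m + 24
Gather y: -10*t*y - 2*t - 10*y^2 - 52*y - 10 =-2*t - 10*y^2 + y*(-10*t - 52) - 10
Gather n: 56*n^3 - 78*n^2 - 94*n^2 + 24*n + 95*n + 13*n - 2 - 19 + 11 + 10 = 56*n^3 - 172*n^2 + 132*n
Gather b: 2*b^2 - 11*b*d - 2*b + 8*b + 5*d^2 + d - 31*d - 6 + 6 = 2*b^2 + b*(6 - 11*d) + 5*d^2 - 30*d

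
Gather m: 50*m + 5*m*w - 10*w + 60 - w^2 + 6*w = m*(5*w + 50) - w^2 - 4*w + 60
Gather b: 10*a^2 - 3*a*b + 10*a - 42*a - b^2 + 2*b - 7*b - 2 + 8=10*a^2 - 32*a - b^2 + b*(-3*a - 5) + 6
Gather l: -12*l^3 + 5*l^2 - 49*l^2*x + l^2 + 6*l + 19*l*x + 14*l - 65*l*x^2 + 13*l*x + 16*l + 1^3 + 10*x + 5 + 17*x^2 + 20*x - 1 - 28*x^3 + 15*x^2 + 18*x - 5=-12*l^3 + l^2*(6 - 49*x) + l*(-65*x^2 + 32*x + 36) - 28*x^3 + 32*x^2 + 48*x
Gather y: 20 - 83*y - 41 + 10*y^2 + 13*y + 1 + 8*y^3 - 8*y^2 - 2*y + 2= 8*y^3 + 2*y^2 - 72*y - 18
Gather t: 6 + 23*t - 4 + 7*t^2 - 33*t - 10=7*t^2 - 10*t - 8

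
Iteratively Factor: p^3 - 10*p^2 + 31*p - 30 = (p - 5)*(p^2 - 5*p + 6) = (p - 5)*(p - 3)*(p - 2)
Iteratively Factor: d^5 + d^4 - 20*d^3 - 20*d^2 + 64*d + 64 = (d + 2)*(d^4 - d^3 - 18*d^2 + 16*d + 32) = (d - 2)*(d + 2)*(d^3 + d^2 - 16*d - 16) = (d - 2)*(d + 2)*(d + 4)*(d^2 - 3*d - 4) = (d - 4)*(d - 2)*(d + 2)*(d + 4)*(d + 1)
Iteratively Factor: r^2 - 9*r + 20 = (r - 4)*(r - 5)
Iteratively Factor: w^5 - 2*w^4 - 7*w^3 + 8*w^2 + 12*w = (w + 2)*(w^4 - 4*w^3 + w^2 + 6*w) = (w - 3)*(w + 2)*(w^3 - w^2 - 2*w) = (w - 3)*(w - 2)*(w + 2)*(w^2 + w) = w*(w - 3)*(w - 2)*(w + 2)*(w + 1)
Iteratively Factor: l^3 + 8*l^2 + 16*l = (l)*(l^2 + 8*l + 16) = l*(l + 4)*(l + 4)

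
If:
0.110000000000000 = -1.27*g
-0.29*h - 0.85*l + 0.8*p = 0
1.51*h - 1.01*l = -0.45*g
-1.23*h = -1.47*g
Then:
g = -0.09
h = -0.10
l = -0.19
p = -0.24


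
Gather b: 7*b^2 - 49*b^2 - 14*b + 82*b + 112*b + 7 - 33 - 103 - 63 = -42*b^2 + 180*b - 192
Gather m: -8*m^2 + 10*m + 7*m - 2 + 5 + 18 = -8*m^2 + 17*m + 21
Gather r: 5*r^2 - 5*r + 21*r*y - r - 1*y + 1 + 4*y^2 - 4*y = 5*r^2 + r*(21*y - 6) + 4*y^2 - 5*y + 1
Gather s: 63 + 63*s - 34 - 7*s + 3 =56*s + 32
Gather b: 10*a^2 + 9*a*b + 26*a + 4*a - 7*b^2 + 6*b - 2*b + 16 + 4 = 10*a^2 + 30*a - 7*b^2 + b*(9*a + 4) + 20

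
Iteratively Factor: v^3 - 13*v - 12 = (v - 4)*(v^2 + 4*v + 3) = (v - 4)*(v + 3)*(v + 1)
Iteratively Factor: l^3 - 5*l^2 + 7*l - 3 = (l - 3)*(l^2 - 2*l + 1) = (l - 3)*(l - 1)*(l - 1)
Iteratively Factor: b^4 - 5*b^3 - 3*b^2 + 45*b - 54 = (b - 3)*(b^3 - 2*b^2 - 9*b + 18) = (b - 3)^2*(b^2 + b - 6) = (b - 3)^2*(b - 2)*(b + 3)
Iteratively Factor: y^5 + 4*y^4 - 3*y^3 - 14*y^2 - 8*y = (y - 2)*(y^4 + 6*y^3 + 9*y^2 + 4*y) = (y - 2)*(y + 1)*(y^3 + 5*y^2 + 4*y) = (y - 2)*(y + 1)^2*(y^2 + 4*y) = (y - 2)*(y + 1)^2*(y + 4)*(y)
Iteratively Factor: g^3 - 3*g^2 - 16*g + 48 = (g + 4)*(g^2 - 7*g + 12) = (g - 4)*(g + 4)*(g - 3)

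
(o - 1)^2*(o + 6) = o^3 + 4*o^2 - 11*o + 6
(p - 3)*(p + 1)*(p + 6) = p^3 + 4*p^2 - 15*p - 18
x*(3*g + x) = 3*g*x + x^2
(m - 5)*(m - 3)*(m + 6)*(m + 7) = m^4 + 5*m^3 - 47*m^2 - 141*m + 630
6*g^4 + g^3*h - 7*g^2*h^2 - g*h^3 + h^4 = (-3*g + h)*(-g + h)*(g + h)*(2*g + h)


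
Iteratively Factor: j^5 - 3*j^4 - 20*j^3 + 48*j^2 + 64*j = (j - 4)*(j^4 + j^3 - 16*j^2 - 16*j) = (j - 4)*(j + 1)*(j^3 - 16*j) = (j - 4)*(j + 1)*(j + 4)*(j^2 - 4*j) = j*(j - 4)*(j + 1)*(j + 4)*(j - 4)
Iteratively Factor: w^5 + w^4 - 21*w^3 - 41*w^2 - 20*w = (w + 1)*(w^4 - 21*w^2 - 20*w) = (w - 5)*(w + 1)*(w^3 + 5*w^2 + 4*w) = w*(w - 5)*(w + 1)*(w^2 + 5*w + 4) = w*(w - 5)*(w + 1)^2*(w + 4)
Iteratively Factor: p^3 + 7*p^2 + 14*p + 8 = (p + 4)*(p^2 + 3*p + 2) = (p + 1)*(p + 4)*(p + 2)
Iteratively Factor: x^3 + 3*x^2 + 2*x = (x + 2)*(x^2 + x) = (x + 1)*(x + 2)*(x)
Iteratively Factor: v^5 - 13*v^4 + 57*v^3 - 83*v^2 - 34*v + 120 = (v - 5)*(v^4 - 8*v^3 + 17*v^2 + 2*v - 24) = (v - 5)*(v - 2)*(v^3 - 6*v^2 + 5*v + 12) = (v - 5)*(v - 3)*(v - 2)*(v^2 - 3*v - 4) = (v - 5)*(v - 4)*(v - 3)*(v - 2)*(v + 1)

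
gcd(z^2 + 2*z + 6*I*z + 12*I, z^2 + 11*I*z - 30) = z + 6*I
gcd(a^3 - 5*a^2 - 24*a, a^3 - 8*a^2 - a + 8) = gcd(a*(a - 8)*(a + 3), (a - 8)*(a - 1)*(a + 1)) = a - 8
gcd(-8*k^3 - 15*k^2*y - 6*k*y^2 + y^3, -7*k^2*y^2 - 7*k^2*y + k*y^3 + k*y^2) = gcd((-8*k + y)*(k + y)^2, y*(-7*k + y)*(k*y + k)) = 1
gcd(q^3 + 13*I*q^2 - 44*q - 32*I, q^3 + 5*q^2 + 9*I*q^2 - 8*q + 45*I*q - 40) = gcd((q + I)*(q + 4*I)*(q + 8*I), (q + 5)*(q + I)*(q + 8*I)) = q^2 + 9*I*q - 8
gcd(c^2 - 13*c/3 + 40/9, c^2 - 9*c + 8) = 1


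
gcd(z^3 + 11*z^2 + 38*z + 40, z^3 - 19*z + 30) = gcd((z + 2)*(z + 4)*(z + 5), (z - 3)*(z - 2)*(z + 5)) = z + 5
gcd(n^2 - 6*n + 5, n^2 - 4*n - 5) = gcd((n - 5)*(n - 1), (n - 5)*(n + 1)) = n - 5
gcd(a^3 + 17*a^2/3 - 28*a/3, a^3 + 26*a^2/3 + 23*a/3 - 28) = a^2 + 17*a/3 - 28/3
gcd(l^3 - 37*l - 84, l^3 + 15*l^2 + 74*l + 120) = l + 4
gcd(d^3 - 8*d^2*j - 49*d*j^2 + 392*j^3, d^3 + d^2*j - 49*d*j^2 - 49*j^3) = d^2 - 49*j^2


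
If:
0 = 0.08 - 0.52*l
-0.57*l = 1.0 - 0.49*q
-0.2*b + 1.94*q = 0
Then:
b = 21.53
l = 0.15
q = 2.22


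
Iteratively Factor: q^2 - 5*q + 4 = (q - 4)*(q - 1)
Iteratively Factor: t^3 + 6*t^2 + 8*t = (t + 4)*(t^2 + 2*t) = (t + 2)*(t + 4)*(t)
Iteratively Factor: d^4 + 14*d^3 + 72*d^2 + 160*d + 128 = (d + 4)*(d^3 + 10*d^2 + 32*d + 32) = (d + 2)*(d + 4)*(d^2 + 8*d + 16) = (d + 2)*(d + 4)^2*(d + 4)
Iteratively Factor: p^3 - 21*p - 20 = (p - 5)*(p^2 + 5*p + 4) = (p - 5)*(p + 4)*(p + 1)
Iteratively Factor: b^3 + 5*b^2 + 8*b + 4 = (b + 2)*(b^2 + 3*b + 2) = (b + 1)*(b + 2)*(b + 2)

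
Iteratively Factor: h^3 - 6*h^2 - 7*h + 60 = (h - 4)*(h^2 - 2*h - 15) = (h - 4)*(h + 3)*(h - 5)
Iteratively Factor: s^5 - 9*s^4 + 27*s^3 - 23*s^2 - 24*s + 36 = (s - 3)*(s^4 - 6*s^3 + 9*s^2 + 4*s - 12) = (s - 3)*(s - 2)*(s^3 - 4*s^2 + s + 6) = (s - 3)*(s - 2)*(s + 1)*(s^2 - 5*s + 6) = (s - 3)^2*(s - 2)*(s + 1)*(s - 2)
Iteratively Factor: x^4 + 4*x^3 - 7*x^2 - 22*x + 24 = (x + 4)*(x^3 - 7*x + 6) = (x - 1)*(x + 4)*(x^2 + x - 6) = (x - 2)*(x - 1)*(x + 4)*(x + 3)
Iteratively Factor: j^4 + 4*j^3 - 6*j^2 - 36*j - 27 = (j + 3)*(j^3 + j^2 - 9*j - 9) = (j + 3)^2*(j^2 - 2*j - 3) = (j - 3)*(j + 3)^2*(j + 1)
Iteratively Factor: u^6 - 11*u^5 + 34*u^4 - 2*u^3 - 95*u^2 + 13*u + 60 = (u - 1)*(u^5 - 10*u^4 + 24*u^3 + 22*u^2 - 73*u - 60) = (u - 4)*(u - 1)*(u^4 - 6*u^3 + 22*u + 15) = (u - 4)*(u - 1)*(u + 1)*(u^3 - 7*u^2 + 7*u + 15) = (u - 5)*(u - 4)*(u - 1)*(u + 1)*(u^2 - 2*u - 3) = (u - 5)*(u - 4)*(u - 3)*(u - 1)*(u + 1)*(u + 1)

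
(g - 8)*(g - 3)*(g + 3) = g^3 - 8*g^2 - 9*g + 72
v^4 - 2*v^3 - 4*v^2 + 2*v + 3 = (v - 3)*(v - 1)*(v + 1)^2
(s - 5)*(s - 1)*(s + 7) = s^3 + s^2 - 37*s + 35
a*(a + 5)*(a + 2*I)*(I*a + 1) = I*a^4 - a^3 + 5*I*a^3 - 5*a^2 + 2*I*a^2 + 10*I*a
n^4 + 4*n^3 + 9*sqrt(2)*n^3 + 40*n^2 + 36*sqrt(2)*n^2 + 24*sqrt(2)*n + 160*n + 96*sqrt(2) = (n + 4)*(n + sqrt(2))*(n + 2*sqrt(2))*(n + 6*sqrt(2))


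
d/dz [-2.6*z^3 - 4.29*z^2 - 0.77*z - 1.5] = -7.8*z^2 - 8.58*z - 0.77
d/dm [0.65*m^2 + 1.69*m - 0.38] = 1.3*m + 1.69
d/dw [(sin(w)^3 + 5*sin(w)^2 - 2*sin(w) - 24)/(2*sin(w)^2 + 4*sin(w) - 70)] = (sin(w)^4 + 4*sin(w)^3 - 93*sin(w)^2 - 302*sin(w) + 118)*cos(w)/(2*(sin(w) - 5)^2*(sin(w) + 7)^2)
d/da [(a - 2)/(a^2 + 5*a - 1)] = (a^2 + 5*a - (a - 2)*(2*a + 5) - 1)/(a^2 + 5*a - 1)^2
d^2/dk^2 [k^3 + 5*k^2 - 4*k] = 6*k + 10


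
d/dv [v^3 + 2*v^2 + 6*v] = 3*v^2 + 4*v + 6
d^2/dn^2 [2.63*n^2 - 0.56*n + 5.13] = 5.26000000000000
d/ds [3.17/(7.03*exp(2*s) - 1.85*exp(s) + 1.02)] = (5.8645 - 44.5702*exp(s))*exp(s)/(7.03*exp(2*s) - 1.85*exp(s) + 1.02)^2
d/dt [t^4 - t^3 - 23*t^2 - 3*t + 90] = 4*t^3 - 3*t^2 - 46*t - 3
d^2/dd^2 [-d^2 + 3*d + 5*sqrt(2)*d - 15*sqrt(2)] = -2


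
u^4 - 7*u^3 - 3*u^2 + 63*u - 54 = (u - 6)*(u - 3)*(u - 1)*(u + 3)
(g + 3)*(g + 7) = g^2 + 10*g + 21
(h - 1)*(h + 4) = h^2 + 3*h - 4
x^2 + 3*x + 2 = (x + 1)*(x + 2)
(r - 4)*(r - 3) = r^2 - 7*r + 12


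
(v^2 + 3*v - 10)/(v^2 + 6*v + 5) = (v - 2)/(v + 1)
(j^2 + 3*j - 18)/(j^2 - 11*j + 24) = (j + 6)/(j - 8)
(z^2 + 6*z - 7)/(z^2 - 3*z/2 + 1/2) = 2*(z + 7)/(2*z - 1)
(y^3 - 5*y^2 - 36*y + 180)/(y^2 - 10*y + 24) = (y^2 + y - 30)/(y - 4)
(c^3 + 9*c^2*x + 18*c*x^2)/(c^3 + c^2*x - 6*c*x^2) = (-c - 6*x)/(-c + 2*x)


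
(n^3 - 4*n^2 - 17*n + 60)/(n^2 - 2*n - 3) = (n^2 - n - 20)/(n + 1)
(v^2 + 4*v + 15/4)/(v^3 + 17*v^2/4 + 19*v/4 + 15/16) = 4/(4*v + 1)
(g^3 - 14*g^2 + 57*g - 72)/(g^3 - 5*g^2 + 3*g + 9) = (g - 8)/(g + 1)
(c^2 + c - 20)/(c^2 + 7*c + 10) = (c - 4)/(c + 2)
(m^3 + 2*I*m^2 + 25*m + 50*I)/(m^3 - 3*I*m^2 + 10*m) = (m + 5*I)/m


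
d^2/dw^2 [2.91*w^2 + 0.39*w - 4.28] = 5.82000000000000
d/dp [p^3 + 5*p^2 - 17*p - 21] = 3*p^2 + 10*p - 17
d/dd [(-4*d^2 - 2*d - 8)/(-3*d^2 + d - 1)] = 10*(-d^2 - 4*d + 1)/(9*d^4 - 6*d^3 + 7*d^2 - 2*d + 1)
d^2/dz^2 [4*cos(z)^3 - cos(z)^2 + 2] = -3*cos(z) + 2*cos(2*z) - 9*cos(3*z)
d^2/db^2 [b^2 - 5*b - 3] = 2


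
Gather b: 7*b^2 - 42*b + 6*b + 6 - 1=7*b^2 - 36*b + 5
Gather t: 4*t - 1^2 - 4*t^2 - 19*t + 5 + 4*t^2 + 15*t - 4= 0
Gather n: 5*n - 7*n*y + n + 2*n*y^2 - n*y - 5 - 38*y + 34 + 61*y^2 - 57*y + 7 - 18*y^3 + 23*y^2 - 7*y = n*(2*y^2 - 8*y + 6) - 18*y^3 + 84*y^2 - 102*y + 36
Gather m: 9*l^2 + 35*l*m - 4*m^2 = 9*l^2 + 35*l*m - 4*m^2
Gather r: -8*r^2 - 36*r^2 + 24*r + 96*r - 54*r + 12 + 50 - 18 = -44*r^2 + 66*r + 44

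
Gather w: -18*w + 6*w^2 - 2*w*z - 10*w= 6*w^2 + w*(-2*z - 28)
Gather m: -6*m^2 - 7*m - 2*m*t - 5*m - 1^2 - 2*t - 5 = -6*m^2 + m*(-2*t - 12) - 2*t - 6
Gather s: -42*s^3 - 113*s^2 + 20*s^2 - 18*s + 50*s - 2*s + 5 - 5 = -42*s^3 - 93*s^2 + 30*s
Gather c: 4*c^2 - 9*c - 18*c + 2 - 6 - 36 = 4*c^2 - 27*c - 40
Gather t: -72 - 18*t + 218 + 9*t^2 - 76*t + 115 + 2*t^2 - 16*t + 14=11*t^2 - 110*t + 275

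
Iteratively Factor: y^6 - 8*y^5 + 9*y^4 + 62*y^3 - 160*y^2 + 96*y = (y - 1)*(y^5 - 7*y^4 + 2*y^3 + 64*y^2 - 96*y) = (y - 1)*(y + 3)*(y^4 - 10*y^3 + 32*y^2 - 32*y) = (y - 2)*(y - 1)*(y + 3)*(y^3 - 8*y^2 + 16*y) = (y - 4)*(y - 2)*(y - 1)*(y + 3)*(y^2 - 4*y) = y*(y - 4)*(y - 2)*(y - 1)*(y + 3)*(y - 4)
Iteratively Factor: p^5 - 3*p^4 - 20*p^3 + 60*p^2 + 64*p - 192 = (p - 3)*(p^4 - 20*p^2 + 64) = (p - 3)*(p + 2)*(p^3 - 2*p^2 - 16*p + 32) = (p - 3)*(p + 2)*(p + 4)*(p^2 - 6*p + 8) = (p - 4)*(p - 3)*(p + 2)*(p + 4)*(p - 2)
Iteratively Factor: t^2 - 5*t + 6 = (t - 3)*(t - 2)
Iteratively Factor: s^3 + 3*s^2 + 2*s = (s + 2)*(s^2 + s) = (s + 1)*(s + 2)*(s)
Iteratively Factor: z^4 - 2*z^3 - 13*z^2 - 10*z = (z + 2)*(z^3 - 4*z^2 - 5*z) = (z + 1)*(z + 2)*(z^2 - 5*z) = (z - 5)*(z + 1)*(z + 2)*(z)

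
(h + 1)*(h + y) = h^2 + h*y + h + y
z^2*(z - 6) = z^3 - 6*z^2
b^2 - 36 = (b - 6)*(b + 6)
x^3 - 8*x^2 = x^2*(x - 8)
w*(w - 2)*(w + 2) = w^3 - 4*w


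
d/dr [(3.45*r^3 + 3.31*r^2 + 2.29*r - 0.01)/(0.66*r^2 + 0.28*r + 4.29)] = (2.277*r^4 + 1.932*r^3 + 43.8169*r^2 + 28.413*r + 9.8269)/(0.4356*r^4 + 0.3696*r^3 + 5.7412*r^2 + 2.4024*r + 18.4041)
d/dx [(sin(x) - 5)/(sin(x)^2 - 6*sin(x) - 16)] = (10*sin(x) + cos(x)^2 - 47)*cos(x)/((sin(x) - 8)^2*(sin(x) + 2)^2)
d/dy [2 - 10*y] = -10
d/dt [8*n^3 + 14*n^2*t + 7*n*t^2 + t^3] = 14*n^2 + 14*n*t + 3*t^2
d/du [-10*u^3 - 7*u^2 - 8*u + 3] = -30*u^2 - 14*u - 8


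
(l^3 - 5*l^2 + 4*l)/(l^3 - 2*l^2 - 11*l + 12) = l/(l + 3)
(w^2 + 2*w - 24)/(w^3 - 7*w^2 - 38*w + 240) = (w - 4)/(w^2 - 13*w + 40)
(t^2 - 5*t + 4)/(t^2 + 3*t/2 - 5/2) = 2*(t - 4)/(2*t + 5)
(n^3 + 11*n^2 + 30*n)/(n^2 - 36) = n*(n + 5)/(n - 6)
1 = 1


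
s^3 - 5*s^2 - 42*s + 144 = (s - 8)*(s - 3)*(s + 6)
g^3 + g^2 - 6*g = g*(g - 2)*(g + 3)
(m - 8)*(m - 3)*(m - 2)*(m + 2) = m^4 - 11*m^3 + 20*m^2 + 44*m - 96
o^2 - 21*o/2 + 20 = (o - 8)*(o - 5/2)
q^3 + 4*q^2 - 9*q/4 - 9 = (q - 3/2)*(q + 3/2)*(q + 4)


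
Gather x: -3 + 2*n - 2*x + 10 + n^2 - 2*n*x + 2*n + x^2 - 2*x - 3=n^2 + 4*n + x^2 + x*(-2*n - 4) + 4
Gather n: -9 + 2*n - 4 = 2*n - 13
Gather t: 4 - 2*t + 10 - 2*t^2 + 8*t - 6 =-2*t^2 + 6*t + 8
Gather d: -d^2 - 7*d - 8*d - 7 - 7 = -d^2 - 15*d - 14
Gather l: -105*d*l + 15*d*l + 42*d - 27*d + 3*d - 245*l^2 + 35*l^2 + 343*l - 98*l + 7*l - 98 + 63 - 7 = 18*d - 210*l^2 + l*(252 - 90*d) - 42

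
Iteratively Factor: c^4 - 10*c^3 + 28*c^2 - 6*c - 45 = (c + 1)*(c^3 - 11*c^2 + 39*c - 45) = (c - 5)*(c + 1)*(c^2 - 6*c + 9) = (c - 5)*(c - 3)*(c + 1)*(c - 3)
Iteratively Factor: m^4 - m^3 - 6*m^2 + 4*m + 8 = (m + 1)*(m^3 - 2*m^2 - 4*m + 8) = (m - 2)*(m + 1)*(m^2 - 4) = (m - 2)*(m + 1)*(m + 2)*(m - 2)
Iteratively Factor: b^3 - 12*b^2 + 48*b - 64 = (b - 4)*(b^2 - 8*b + 16) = (b - 4)^2*(b - 4)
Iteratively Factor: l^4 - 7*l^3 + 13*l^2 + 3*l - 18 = (l - 3)*(l^3 - 4*l^2 + l + 6) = (l - 3)*(l - 2)*(l^2 - 2*l - 3) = (l - 3)^2*(l - 2)*(l + 1)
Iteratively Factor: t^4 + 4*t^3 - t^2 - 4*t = (t)*(t^3 + 4*t^2 - t - 4) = t*(t + 4)*(t^2 - 1) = t*(t + 1)*(t + 4)*(t - 1)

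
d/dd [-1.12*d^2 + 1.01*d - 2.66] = 1.01 - 2.24*d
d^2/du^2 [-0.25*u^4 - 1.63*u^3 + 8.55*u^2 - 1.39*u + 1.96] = -3.0*u^2 - 9.78*u + 17.1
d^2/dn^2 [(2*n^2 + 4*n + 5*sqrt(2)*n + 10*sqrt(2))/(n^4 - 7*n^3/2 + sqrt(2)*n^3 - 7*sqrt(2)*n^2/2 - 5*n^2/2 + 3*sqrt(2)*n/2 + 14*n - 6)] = 4*(24*n^8 + 12*n^7 + 144*sqrt(2)*n^7 - 60*sqrt(2)*n^6 + 6*n^6 - 1971*sqrt(2)*n^5 - 168*n^5 - 3798*n^4 + 1971*sqrt(2)*n^4 + 5313*sqrt(2)*n^3 + 8206*n^3 - 2838*sqrt(2)*n^2 + 5364*n^2 - 14460*n - 9888*sqrt(2)*n + 3672 + 9244*sqrt(2))/(8*n^12 - 84*n^11 + 24*sqrt(2)*n^11 - 252*sqrt(2)*n^10 + 282*n^10 - 91*n^9 + 814*sqrt(2)*n^9 - 1293*n^8 + 63*sqrt(2)*n^8 - 5391*sqrt(2)*n^7 + 1365*n^7 + 4465*n^6 + 8491*sqrt(2)*n^6 - 7770*n^5 + 5031*sqrt(2)*n^5 - 24402*sqrt(2)*n^4 - 9402*n^4 + 23166*sqrt(2)*n^3 + 33544*n^3 - 31032*n^2 - 9072*sqrt(2)*n^2 + 1296*sqrt(2)*n + 12096*n - 1728)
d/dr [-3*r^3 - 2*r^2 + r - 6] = -9*r^2 - 4*r + 1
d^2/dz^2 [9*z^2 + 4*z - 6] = 18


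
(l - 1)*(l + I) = l^2 - l + I*l - I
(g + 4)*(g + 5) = g^2 + 9*g + 20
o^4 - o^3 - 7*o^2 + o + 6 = (o - 3)*(o - 1)*(o + 1)*(o + 2)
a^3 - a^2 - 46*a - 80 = (a - 8)*(a + 2)*(a + 5)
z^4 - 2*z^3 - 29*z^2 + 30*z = z*(z - 6)*(z - 1)*(z + 5)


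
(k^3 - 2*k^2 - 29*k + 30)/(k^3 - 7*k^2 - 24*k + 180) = (k - 1)/(k - 6)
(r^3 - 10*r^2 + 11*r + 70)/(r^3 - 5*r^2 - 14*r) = (r - 5)/r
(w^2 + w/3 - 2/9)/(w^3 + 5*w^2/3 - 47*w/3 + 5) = (w + 2/3)/(w^2 + 2*w - 15)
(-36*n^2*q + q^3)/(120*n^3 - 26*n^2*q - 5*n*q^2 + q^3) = q*(6*n + q)/(-20*n^2 + n*q + q^2)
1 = 1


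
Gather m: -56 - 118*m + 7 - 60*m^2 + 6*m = -60*m^2 - 112*m - 49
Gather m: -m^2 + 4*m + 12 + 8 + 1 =-m^2 + 4*m + 21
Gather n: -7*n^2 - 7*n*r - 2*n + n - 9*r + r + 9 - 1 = -7*n^2 + n*(-7*r - 1) - 8*r + 8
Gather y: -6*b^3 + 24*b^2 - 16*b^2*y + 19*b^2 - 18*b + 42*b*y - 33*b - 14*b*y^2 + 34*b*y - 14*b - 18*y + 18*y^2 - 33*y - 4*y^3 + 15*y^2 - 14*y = -6*b^3 + 43*b^2 - 65*b - 4*y^3 + y^2*(33 - 14*b) + y*(-16*b^2 + 76*b - 65)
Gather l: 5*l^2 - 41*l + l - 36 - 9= 5*l^2 - 40*l - 45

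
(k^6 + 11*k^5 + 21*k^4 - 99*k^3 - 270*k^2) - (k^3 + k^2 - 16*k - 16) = k^6 + 11*k^5 + 21*k^4 - 100*k^3 - 271*k^2 + 16*k + 16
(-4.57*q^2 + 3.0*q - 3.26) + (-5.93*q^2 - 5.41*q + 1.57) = -10.5*q^2 - 2.41*q - 1.69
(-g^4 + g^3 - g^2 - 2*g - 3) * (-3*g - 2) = 3*g^5 - g^4 + g^3 + 8*g^2 + 13*g + 6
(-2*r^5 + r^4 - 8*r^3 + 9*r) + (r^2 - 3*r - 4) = -2*r^5 + r^4 - 8*r^3 + r^2 + 6*r - 4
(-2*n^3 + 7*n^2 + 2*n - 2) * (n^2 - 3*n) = -2*n^5 + 13*n^4 - 19*n^3 - 8*n^2 + 6*n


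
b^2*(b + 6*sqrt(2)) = b^3 + 6*sqrt(2)*b^2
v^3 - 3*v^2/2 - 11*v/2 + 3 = (v - 3)*(v - 1/2)*(v + 2)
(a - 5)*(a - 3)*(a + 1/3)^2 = a^4 - 22*a^3/3 + 88*a^2/9 + 82*a/9 + 5/3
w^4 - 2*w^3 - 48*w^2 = w^2*(w - 8)*(w + 6)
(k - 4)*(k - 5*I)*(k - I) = k^3 - 4*k^2 - 6*I*k^2 - 5*k + 24*I*k + 20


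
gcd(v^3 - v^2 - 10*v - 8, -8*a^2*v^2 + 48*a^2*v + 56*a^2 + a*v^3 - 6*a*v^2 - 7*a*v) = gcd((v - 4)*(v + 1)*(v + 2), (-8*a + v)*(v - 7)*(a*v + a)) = v + 1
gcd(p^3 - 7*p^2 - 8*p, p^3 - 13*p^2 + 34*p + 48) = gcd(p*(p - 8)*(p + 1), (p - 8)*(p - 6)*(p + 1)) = p^2 - 7*p - 8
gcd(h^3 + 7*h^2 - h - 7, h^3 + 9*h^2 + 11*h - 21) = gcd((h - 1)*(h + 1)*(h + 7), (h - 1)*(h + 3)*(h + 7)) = h^2 + 6*h - 7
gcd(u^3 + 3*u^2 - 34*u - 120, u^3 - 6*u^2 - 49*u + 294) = u - 6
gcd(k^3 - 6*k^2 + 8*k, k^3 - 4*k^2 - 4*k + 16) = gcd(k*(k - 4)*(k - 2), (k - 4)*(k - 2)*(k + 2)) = k^2 - 6*k + 8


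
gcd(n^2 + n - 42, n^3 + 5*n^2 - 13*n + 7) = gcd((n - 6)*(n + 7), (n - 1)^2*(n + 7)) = n + 7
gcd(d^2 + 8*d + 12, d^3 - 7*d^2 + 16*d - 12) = 1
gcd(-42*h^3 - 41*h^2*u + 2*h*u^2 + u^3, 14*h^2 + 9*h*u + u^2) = 7*h + u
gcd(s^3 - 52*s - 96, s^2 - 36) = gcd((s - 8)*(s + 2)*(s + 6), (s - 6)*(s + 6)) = s + 6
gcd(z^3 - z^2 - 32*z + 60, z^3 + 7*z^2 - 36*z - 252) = z + 6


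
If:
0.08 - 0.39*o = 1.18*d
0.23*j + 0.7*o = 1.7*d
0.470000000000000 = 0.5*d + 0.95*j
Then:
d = 0.07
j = 0.46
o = 0.01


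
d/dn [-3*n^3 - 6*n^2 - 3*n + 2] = -9*n^2 - 12*n - 3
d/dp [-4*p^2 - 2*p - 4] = -8*p - 2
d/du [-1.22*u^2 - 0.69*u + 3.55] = -2.44*u - 0.69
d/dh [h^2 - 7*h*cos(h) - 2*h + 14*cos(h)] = 7*h*sin(h) + 2*h - 14*sin(h) - 7*cos(h) - 2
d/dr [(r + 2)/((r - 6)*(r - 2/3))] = 3*(-3*r^2 - 12*r + 52)/(9*r^4 - 120*r^3 + 472*r^2 - 480*r + 144)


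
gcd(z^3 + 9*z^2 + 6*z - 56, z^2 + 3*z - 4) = z + 4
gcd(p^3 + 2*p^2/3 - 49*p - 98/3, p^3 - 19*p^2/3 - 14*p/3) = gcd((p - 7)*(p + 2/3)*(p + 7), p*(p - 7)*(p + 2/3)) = p^2 - 19*p/3 - 14/3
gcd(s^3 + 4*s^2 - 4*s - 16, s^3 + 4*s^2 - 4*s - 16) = s^3 + 4*s^2 - 4*s - 16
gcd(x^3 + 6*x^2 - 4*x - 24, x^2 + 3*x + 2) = x + 2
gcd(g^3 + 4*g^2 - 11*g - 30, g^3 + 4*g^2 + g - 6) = g + 2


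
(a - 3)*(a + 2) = a^2 - a - 6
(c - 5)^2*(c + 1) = c^3 - 9*c^2 + 15*c + 25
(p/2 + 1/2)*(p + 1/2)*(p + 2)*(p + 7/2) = p^4/2 + 7*p^3/2 + 63*p^2/8 + 53*p/8 + 7/4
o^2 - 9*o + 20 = (o - 5)*(o - 4)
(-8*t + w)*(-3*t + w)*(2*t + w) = 48*t^3 + 2*t^2*w - 9*t*w^2 + w^3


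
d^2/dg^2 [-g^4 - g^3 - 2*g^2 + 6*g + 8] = -12*g^2 - 6*g - 4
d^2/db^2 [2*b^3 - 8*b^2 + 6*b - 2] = 12*b - 16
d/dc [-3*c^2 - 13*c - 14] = -6*c - 13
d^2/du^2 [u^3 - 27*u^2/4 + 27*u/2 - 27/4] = 6*u - 27/2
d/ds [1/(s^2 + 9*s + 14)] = (-2*s - 9)/(s^2 + 9*s + 14)^2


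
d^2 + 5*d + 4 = (d + 1)*(d + 4)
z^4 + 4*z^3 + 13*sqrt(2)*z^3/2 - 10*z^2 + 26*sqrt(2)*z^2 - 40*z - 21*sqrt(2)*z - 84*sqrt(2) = (z + 4)*(z - 3*sqrt(2)/2)*(z + sqrt(2))*(z + 7*sqrt(2))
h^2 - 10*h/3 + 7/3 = (h - 7/3)*(h - 1)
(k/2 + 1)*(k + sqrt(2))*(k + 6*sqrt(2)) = k^3/2 + k^2 + 7*sqrt(2)*k^2/2 + 6*k + 7*sqrt(2)*k + 12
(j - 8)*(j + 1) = j^2 - 7*j - 8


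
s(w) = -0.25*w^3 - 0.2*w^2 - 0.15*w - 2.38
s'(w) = -0.75*w^2 - 0.4*w - 0.15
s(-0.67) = -2.29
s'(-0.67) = -0.22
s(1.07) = -3.08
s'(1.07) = -1.44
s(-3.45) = 6.02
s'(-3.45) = -7.70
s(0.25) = -2.43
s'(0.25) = -0.30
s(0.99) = -2.97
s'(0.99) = -1.28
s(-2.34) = 0.08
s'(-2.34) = -3.32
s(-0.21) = -2.36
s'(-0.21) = -0.10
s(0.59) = -2.59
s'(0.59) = -0.65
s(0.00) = -2.38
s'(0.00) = -0.15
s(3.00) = -11.38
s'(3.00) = -8.10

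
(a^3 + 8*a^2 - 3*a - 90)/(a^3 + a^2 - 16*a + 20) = (a^2 + 3*a - 18)/(a^2 - 4*a + 4)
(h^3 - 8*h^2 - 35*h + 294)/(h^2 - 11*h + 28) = (h^2 - h - 42)/(h - 4)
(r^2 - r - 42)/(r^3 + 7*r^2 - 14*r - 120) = (r - 7)/(r^2 + r - 20)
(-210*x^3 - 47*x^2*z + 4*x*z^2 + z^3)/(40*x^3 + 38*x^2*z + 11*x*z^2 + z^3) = (-42*x^2 - x*z + z^2)/(8*x^2 + 6*x*z + z^2)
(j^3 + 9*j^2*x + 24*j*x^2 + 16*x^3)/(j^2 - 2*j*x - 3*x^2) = (-j^2 - 8*j*x - 16*x^2)/(-j + 3*x)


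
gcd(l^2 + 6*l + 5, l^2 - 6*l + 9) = 1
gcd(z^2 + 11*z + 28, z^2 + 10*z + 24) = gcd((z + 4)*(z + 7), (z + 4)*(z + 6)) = z + 4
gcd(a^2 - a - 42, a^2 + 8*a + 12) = a + 6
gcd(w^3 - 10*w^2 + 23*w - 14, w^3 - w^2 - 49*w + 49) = w^2 - 8*w + 7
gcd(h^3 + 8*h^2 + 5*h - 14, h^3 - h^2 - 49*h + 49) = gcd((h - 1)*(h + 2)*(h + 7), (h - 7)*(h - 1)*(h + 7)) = h^2 + 6*h - 7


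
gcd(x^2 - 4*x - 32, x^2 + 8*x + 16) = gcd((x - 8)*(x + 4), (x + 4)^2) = x + 4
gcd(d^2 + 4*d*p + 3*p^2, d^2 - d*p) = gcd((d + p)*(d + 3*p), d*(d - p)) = 1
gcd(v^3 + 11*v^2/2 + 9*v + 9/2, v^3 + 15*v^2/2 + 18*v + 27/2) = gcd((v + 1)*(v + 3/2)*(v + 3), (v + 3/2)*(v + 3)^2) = v^2 + 9*v/2 + 9/2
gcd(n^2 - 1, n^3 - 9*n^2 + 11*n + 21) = n + 1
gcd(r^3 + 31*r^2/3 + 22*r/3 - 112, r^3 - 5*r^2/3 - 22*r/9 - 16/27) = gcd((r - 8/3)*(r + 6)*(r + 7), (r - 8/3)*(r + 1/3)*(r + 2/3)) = r - 8/3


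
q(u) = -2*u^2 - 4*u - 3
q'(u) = -4*u - 4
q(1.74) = -16.02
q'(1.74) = -10.96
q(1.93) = -18.17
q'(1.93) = -11.72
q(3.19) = -36.11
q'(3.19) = -16.76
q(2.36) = -23.58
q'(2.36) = -13.44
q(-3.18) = -10.50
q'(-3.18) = 8.72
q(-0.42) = -1.67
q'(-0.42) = -2.32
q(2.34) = -23.31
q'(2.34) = -13.36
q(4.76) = -67.36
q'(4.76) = -23.04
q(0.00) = -3.00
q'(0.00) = -4.00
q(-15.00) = -393.00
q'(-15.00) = 56.00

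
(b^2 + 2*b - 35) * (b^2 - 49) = b^4 + 2*b^3 - 84*b^2 - 98*b + 1715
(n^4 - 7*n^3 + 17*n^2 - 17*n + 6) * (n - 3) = n^5 - 10*n^4 + 38*n^3 - 68*n^2 + 57*n - 18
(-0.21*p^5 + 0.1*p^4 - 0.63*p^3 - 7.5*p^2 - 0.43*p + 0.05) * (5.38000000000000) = -1.1298*p^5 + 0.538*p^4 - 3.3894*p^3 - 40.35*p^2 - 2.3134*p + 0.269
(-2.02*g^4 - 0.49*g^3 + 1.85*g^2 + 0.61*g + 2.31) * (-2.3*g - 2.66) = 4.646*g^5 + 6.5002*g^4 - 2.9516*g^3 - 6.324*g^2 - 6.9356*g - 6.1446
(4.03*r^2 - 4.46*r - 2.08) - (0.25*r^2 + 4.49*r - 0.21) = 3.78*r^2 - 8.95*r - 1.87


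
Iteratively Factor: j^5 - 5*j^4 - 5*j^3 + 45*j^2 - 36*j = (j - 4)*(j^4 - j^3 - 9*j^2 + 9*j) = (j - 4)*(j + 3)*(j^3 - 4*j^2 + 3*j) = j*(j - 4)*(j + 3)*(j^2 - 4*j + 3) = j*(j - 4)*(j - 3)*(j + 3)*(j - 1)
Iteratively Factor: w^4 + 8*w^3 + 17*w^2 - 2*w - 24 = (w + 2)*(w^3 + 6*w^2 + 5*w - 12) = (w - 1)*(w + 2)*(w^2 + 7*w + 12) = (w - 1)*(w + 2)*(w + 4)*(w + 3)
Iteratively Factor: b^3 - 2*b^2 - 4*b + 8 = (b + 2)*(b^2 - 4*b + 4) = (b - 2)*(b + 2)*(b - 2)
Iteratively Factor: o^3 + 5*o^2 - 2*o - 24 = (o + 4)*(o^2 + o - 6) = (o - 2)*(o + 4)*(o + 3)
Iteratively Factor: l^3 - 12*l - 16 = (l - 4)*(l^2 + 4*l + 4) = (l - 4)*(l + 2)*(l + 2)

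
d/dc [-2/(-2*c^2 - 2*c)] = (-2*c - 1)/(c^2*(c + 1)^2)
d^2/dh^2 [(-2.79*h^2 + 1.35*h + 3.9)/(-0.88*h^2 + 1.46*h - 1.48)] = (3.5527136788005e-15*h^4 + 5.078304*h^3 - 39.923136*h^2 + 40.61376*h - 0.0794880000000013)/(0.681472*h^6 - 3.391872*h^5 + 9.06576*h^4 - 14.52116*h^3 + 15.24696*h^2 - 9.593952*h + 3.241792)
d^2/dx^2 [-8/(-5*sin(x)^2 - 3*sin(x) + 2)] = 8*(-100*sin(x)^3 + 55*sin(x)^2 + 46*sin(x) + 38)/((sin(x) + 1)^2*(5*sin(x) - 2)^3)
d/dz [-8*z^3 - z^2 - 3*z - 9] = -24*z^2 - 2*z - 3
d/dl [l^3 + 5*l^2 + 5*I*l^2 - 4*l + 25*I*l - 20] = 3*l^2 + 10*l*(1 + I) - 4 + 25*I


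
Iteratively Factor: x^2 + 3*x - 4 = (x - 1)*(x + 4)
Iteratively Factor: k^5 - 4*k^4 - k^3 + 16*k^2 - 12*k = (k - 2)*(k^4 - 2*k^3 - 5*k^2 + 6*k) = (k - 3)*(k - 2)*(k^3 + k^2 - 2*k) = (k - 3)*(k - 2)*(k + 2)*(k^2 - k) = k*(k - 3)*(k - 2)*(k + 2)*(k - 1)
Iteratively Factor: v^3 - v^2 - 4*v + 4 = (v + 2)*(v^2 - 3*v + 2) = (v - 1)*(v + 2)*(v - 2)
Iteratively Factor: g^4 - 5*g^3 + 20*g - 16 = (g - 1)*(g^3 - 4*g^2 - 4*g + 16) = (g - 4)*(g - 1)*(g^2 - 4) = (g - 4)*(g - 1)*(g + 2)*(g - 2)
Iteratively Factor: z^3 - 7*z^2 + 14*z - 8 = (z - 2)*(z^2 - 5*z + 4) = (z - 4)*(z - 2)*(z - 1)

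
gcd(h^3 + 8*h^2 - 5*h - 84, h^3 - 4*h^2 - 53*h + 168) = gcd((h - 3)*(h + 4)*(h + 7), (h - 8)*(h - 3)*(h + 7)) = h^2 + 4*h - 21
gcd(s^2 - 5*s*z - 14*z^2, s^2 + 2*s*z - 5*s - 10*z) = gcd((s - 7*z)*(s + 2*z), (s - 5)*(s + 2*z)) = s + 2*z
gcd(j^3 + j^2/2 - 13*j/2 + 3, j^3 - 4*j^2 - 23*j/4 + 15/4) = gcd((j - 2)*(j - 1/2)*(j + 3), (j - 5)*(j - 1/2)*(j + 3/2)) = j - 1/2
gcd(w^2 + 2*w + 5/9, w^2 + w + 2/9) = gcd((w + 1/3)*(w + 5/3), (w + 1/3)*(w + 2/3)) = w + 1/3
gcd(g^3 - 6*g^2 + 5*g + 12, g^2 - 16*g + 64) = 1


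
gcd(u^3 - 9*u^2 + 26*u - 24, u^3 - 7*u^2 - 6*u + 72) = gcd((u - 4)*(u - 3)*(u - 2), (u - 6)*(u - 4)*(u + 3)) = u - 4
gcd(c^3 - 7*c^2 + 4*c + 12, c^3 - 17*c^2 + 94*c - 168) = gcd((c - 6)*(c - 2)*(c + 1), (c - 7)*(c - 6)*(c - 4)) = c - 6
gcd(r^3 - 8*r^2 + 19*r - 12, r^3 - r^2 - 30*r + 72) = r^2 - 7*r + 12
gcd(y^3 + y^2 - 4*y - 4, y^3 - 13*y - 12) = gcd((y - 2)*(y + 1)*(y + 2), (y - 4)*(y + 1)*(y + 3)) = y + 1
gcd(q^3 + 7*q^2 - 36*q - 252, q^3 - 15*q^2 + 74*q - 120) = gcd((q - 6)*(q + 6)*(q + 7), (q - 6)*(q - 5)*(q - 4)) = q - 6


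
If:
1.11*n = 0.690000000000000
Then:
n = 0.62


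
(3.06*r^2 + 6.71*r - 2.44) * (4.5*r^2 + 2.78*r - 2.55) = 13.77*r^4 + 38.7018*r^3 - 0.129200000000004*r^2 - 23.8937*r + 6.222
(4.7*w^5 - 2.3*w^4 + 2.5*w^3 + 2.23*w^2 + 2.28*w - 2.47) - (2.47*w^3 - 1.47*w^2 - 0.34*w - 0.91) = 4.7*w^5 - 2.3*w^4 + 0.0299999999999998*w^3 + 3.7*w^2 + 2.62*w - 1.56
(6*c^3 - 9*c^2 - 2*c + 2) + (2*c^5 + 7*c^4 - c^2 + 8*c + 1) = 2*c^5 + 7*c^4 + 6*c^3 - 10*c^2 + 6*c + 3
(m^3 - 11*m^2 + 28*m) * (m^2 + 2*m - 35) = m^5 - 9*m^4 - 29*m^3 + 441*m^2 - 980*m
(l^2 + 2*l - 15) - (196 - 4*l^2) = 5*l^2 + 2*l - 211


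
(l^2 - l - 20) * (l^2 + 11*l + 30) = l^4 + 10*l^3 - l^2 - 250*l - 600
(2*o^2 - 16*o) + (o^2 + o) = 3*o^2 - 15*o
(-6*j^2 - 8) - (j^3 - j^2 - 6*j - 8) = -j^3 - 5*j^2 + 6*j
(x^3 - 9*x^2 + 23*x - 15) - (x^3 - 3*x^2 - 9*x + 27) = -6*x^2 + 32*x - 42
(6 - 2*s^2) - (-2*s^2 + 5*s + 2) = 4 - 5*s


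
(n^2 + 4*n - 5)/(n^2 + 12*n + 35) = (n - 1)/(n + 7)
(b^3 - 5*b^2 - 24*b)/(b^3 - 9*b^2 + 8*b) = (b + 3)/(b - 1)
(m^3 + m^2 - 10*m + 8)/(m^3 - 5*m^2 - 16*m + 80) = (m^2 - 3*m + 2)/(m^2 - 9*m + 20)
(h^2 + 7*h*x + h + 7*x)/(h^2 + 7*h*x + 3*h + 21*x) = (h + 1)/(h + 3)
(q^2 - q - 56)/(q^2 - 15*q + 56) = (q + 7)/(q - 7)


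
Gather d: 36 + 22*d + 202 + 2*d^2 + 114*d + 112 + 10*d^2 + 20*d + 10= 12*d^2 + 156*d + 360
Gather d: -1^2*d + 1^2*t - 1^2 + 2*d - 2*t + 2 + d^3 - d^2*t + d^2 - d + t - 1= d^3 + d^2*(1 - t)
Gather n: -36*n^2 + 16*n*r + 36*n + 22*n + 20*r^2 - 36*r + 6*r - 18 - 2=-36*n^2 + n*(16*r + 58) + 20*r^2 - 30*r - 20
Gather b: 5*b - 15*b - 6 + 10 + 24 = 28 - 10*b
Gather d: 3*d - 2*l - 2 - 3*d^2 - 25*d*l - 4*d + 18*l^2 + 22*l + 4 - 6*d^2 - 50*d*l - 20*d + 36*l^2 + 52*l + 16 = -9*d^2 + d*(-75*l - 21) + 54*l^2 + 72*l + 18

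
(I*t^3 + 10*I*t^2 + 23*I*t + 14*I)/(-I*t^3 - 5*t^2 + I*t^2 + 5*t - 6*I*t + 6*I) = -(t^3 + 10*t^2 + 23*t + 14)/(t^3 - t^2*(1 + 5*I) + t*(6 + 5*I) - 6)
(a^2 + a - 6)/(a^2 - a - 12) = (a - 2)/(a - 4)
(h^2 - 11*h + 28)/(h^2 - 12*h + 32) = (h - 7)/(h - 8)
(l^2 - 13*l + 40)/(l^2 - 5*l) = (l - 8)/l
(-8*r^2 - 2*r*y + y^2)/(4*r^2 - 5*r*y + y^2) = (2*r + y)/(-r + y)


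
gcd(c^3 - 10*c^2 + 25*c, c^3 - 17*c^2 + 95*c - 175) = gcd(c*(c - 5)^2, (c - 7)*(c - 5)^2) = c^2 - 10*c + 25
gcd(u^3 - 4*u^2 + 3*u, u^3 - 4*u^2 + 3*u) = u^3 - 4*u^2 + 3*u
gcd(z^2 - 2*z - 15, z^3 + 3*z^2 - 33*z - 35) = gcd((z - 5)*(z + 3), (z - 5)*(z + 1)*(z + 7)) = z - 5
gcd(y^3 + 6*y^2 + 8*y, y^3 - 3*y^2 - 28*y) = y^2 + 4*y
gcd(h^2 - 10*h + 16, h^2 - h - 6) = 1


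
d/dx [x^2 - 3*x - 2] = 2*x - 3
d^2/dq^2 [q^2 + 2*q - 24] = 2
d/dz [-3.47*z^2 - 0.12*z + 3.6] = -6.94*z - 0.12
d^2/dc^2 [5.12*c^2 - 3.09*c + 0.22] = 10.2400000000000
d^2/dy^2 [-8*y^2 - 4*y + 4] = -16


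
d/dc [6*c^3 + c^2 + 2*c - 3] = 18*c^2 + 2*c + 2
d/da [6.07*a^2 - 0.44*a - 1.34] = 12.14*a - 0.44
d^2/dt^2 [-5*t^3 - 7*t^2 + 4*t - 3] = -30*t - 14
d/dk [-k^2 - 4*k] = -2*k - 4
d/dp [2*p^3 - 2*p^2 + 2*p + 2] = 6*p^2 - 4*p + 2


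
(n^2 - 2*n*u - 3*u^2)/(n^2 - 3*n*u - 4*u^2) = (-n + 3*u)/(-n + 4*u)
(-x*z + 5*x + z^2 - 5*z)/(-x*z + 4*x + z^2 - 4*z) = (z - 5)/(z - 4)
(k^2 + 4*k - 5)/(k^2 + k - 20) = (k - 1)/(k - 4)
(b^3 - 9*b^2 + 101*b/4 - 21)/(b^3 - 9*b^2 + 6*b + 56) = (b^2 - 5*b + 21/4)/(b^2 - 5*b - 14)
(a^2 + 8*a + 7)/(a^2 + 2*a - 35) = (a + 1)/(a - 5)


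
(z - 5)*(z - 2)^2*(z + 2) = z^4 - 7*z^3 + 6*z^2 + 28*z - 40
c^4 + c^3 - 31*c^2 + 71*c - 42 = (c - 3)*(c - 2)*(c - 1)*(c + 7)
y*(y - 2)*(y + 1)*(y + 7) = y^4 + 6*y^3 - 9*y^2 - 14*y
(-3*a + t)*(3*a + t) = -9*a^2 + t^2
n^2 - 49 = (n - 7)*(n + 7)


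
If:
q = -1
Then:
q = -1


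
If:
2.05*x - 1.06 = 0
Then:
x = 0.52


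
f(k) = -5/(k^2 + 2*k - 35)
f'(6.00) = 0.41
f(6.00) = -0.38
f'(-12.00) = -0.02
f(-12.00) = -0.06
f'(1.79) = 0.04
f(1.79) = 0.18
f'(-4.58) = -0.07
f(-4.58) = 0.22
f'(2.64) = 0.07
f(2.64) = 0.22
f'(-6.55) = -2.05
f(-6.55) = 0.96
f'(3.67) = 0.23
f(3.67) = 0.35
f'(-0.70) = 0.00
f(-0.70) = 0.14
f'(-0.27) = 0.01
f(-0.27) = 0.14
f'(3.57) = 0.20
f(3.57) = 0.33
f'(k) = -5*(-2*k - 2)/(k^2 + 2*k - 35)^2 = 10*(k + 1)/(k^2 + 2*k - 35)^2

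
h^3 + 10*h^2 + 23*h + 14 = (h + 1)*(h + 2)*(h + 7)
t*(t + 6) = t^2 + 6*t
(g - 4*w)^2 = g^2 - 8*g*w + 16*w^2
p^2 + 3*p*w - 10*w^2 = (p - 2*w)*(p + 5*w)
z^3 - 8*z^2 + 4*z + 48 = (z - 6)*(z - 4)*(z + 2)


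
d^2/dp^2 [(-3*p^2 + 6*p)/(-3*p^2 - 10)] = 12*(-9*p^3 - 45*p^2 + 90*p + 50)/(27*p^6 + 270*p^4 + 900*p^2 + 1000)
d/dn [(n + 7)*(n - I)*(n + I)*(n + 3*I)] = 4*n^3 + n^2*(21 + 9*I) + n*(2 + 42*I) + 7 + 3*I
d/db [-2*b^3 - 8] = -6*b^2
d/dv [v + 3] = 1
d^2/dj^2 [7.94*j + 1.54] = 0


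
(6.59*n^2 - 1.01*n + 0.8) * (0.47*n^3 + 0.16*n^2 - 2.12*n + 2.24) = 3.0973*n^5 + 0.5797*n^4 - 13.7564*n^3 + 17.0308*n^2 - 3.9584*n + 1.792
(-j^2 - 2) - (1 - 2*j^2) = j^2 - 3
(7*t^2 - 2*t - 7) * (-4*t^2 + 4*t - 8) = -28*t^4 + 36*t^3 - 36*t^2 - 12*t + 56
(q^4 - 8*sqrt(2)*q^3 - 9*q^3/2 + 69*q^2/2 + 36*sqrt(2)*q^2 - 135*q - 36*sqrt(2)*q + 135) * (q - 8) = q^5 - 25*q^4/2 - 8*sqrt(2)*q^4 + 141*q^3/2 + 100*sqrt(2)*q^3 - 324*sqrt(2)*q^2 - 411*q^2 + 288*sqrt(2)*q + 1215*q - 1080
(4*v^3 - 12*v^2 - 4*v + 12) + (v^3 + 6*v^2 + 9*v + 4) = 5*v^3 - 6*v^2 + 5*v + 16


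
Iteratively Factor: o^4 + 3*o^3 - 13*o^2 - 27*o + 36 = (o - 1)*(o^3 + 4*o^2 - 9*o - 36) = (o - 1)*(o + 3)*(o^2 + o - 12) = (o - 1)*(o + 3)*(o + 4)*(o - 3)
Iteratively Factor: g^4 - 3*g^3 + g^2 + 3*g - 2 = (g - 1)*(g^3 - 2*g^2 - g + 2) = (g - 1)^2*(g^2 - g - 2) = (g - 2)*(g - 1)^2*(g + 1)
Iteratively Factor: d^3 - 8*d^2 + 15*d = (d - 5)*(d^2 - 3*d) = d*(d - 5)*(d - 3)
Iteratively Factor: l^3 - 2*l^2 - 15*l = (l - 5)*(l^2 + 3*l) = l*(l - 5)*(l + 3)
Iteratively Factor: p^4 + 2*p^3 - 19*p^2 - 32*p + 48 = (p + 4)*(p^3 - 2*p^2 - 11*p + 12) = (p - 1)*(p + 4)*(p^2 - p - 12) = (p - 4)*(p - 1)*(p + 4)*(p + 3)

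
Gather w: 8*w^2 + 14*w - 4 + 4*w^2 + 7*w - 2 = 12*w^2 + 21*w - 6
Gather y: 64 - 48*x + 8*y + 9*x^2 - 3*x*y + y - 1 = 9*x^2 - 48*x + y*(9 - 3*x) + 63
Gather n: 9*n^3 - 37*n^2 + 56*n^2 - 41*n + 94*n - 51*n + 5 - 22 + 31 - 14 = 9*n^3 + 19*n^2 + 2*n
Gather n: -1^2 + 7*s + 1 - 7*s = 0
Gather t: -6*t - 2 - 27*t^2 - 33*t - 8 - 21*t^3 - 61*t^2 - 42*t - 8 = -21*t^3 - 88*t^2 - 81*t - 18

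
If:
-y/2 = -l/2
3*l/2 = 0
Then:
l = 0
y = 0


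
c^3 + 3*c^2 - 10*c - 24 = (c - 3)*(c + 2)*(c + 4)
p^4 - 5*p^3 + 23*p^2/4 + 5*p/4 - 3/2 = (p - 3)*(p - 2)*(p - 1/2)*(p + 1/2)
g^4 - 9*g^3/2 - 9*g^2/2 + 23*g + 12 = (g - 4)*(g - 3)*(g + 1/2)*(g + 2)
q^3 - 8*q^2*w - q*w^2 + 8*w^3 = (q - 8*w)*(q - w)*(q + w)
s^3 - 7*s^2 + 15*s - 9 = (s - 3)^2*(s - 1)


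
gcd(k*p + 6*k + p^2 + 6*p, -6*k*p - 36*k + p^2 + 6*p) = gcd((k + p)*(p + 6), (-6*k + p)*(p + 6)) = p + 6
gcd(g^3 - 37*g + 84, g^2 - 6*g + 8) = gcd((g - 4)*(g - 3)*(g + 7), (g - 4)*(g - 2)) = g - 4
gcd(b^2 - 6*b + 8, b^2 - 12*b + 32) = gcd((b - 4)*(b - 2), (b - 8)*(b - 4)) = b - 4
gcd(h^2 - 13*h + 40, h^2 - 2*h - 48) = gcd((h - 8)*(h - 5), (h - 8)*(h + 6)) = h - 8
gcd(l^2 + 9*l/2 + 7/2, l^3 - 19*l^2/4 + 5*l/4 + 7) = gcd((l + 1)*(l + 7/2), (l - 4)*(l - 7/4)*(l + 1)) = l + 1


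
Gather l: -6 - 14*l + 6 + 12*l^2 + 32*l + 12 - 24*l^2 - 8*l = -12*l^2 + 10*l + 12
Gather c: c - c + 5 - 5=0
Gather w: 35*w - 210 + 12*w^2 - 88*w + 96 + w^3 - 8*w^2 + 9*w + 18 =w^3 + 4*w^2 - 44*w - 96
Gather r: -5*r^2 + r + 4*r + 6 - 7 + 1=-5*r^2 + 5*r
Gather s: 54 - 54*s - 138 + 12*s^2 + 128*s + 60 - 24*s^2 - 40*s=-12*s^2 + 34*s - 24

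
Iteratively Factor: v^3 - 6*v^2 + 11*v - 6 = (v - 2)*(v^2 - 4*v + 3) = (v - 3)*(v - 2)*(v - 1)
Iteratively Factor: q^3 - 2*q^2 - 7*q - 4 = (q + 1)*(q^2 - 3*q - 4) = (q + 1)^2*(q - 4)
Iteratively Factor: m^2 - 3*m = (m - 3)*(m)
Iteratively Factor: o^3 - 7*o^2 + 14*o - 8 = (o - 1)*(o^2 - 6*o + 8) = (o - 4)*(o - 1)*(o - 2)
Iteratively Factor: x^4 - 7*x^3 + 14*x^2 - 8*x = (x - 1)*(x^3 - 6*x^2 + 8*x) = (x - 2)*(x - 1)*(x^2 - 4*x) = (x - 4)*(x - 2)*(x - 1)*(x)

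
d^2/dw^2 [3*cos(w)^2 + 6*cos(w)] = -6*cos(w) - 6*cos(2*w)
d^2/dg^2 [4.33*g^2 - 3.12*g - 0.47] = 8.66000000000000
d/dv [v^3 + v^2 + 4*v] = 3*v^2 + 2*v + 4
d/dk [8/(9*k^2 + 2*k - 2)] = 16*(-9*k - 1)/(9*k^2 + 2*k - 2)^2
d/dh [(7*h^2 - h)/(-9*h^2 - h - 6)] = 2*(-8*h^2 - 42*h + 3)/(81*h^4 + 18*h^3 + 109*h^2 + 12*h + 36)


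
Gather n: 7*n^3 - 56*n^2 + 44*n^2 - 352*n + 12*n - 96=7*n^3 - 12*n^2 - 340*n - 96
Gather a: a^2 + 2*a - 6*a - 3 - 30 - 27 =a^2 - 4*a - 60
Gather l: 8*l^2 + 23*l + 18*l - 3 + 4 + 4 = 8*l^2 + 41*l + 5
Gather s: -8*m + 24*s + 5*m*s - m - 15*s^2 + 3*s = -9*m - 15*s^2 + s*(5*m + 27)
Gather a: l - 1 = l - 1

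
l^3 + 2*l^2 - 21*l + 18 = (l - 3)*(l - 1)*(l + 6)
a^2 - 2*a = a*(a - 2)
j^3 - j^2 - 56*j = j*(j - 8)*(j + 7)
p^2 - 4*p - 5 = (p - 5)*(p + 1)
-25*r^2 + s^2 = (-5*r + s)*(5*r + s)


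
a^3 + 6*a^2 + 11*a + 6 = (a + 1)*(a + 2)*(a + 3)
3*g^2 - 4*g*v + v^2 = (-3*g + v)*(-g + v)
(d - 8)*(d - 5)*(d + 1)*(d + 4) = d^4 - 8*d^3 - 21*d^2 + 148*d + 160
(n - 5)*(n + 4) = n^2 - n - 20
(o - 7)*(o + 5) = o^2 - 2*o - 35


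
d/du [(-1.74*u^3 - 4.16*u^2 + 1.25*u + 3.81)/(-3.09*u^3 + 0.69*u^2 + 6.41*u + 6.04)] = (-14.055*u^4 - 14.5818*u^3 - 23.7382*u^2 - 55.5106*u - 16.8721)/(9.5481*u^6 - 4.2642*u^5 - 39.1377*u^4 - 28.4814*u^3 + 49.4233*u^2 + 77.4328*u + 36.4816)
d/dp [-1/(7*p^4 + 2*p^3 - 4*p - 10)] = 2*(14*p^3 + 3*p^2 - 2)/(7*p^4 + 2*p^3 - 4*p - 10)^2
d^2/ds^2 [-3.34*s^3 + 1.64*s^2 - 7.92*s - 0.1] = 3.28 - 20.04*s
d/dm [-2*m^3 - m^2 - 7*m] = -6*m^2 - 2*m - 7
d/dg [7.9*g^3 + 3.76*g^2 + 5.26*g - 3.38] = 23.7*g^2 + 7.52*g + 5.26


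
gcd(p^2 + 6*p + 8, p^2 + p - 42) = 1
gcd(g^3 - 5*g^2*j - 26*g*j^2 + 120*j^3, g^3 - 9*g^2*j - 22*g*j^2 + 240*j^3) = g^2 - g*j - 30*j^2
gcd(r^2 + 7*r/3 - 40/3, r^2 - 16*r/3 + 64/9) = r - 8/3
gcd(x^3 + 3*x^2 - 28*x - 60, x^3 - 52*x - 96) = x^2 + 8*x + 12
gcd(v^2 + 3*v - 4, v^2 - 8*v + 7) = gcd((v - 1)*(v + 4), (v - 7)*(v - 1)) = v - 1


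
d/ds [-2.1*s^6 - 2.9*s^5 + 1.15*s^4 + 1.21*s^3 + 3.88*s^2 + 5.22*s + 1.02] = -12.6*s^5 - 14.5*s^4 + 4.6*s^3 + 3.63*s^2 + 7.76*s + 5.22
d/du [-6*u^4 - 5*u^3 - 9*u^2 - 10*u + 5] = -24*u^3 - 15*u^2 - 18*u - 10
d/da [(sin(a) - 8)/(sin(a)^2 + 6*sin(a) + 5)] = (16*sin(a) + cos(a)^2 + 52)*cos(a)/(sin(a)^2 + 6*sin(a) + 5)^2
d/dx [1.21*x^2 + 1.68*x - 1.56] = 2.42*x + 1.68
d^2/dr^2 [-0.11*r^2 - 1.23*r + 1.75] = -0.220000000000000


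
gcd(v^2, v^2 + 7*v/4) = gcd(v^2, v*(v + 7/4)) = v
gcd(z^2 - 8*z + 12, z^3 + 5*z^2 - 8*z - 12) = z - 2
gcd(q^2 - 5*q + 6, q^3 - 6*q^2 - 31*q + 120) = q - 3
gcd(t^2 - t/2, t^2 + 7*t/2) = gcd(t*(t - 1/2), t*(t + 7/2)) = t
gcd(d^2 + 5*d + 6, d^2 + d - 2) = d + 2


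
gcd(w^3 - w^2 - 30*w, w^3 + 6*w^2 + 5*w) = w^2 + 5*w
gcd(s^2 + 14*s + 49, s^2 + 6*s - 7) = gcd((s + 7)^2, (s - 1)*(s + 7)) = s + 7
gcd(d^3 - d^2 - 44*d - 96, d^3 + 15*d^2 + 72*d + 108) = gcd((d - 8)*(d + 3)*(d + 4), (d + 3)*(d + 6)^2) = d + 3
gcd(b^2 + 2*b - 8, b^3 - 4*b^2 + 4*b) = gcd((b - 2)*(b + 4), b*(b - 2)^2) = b - 2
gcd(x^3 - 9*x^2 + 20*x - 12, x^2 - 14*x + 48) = x - 6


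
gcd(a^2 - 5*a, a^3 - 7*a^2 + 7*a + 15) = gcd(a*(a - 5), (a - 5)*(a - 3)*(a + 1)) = a - 5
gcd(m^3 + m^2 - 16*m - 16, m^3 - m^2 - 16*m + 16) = m^2 - 16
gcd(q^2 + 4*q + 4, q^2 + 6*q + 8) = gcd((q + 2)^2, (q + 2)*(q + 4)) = q + 2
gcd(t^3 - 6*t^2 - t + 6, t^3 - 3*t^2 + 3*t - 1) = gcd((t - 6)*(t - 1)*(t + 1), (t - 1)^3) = t - 1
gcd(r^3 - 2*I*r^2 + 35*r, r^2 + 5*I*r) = r^2 + 5*I*r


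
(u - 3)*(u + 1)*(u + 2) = u^3 - 7*u - 6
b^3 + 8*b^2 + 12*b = b*(b + 2)*(b + 6)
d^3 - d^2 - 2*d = d*(d - 2)*(d + 1)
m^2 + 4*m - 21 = (m - 3)*(m + 7)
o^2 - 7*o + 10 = (o - 5)*(o - 2)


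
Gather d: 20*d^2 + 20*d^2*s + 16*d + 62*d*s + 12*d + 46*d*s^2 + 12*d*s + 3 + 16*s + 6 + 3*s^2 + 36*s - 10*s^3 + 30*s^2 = d^2*(20*s + 20) + d*(46*s^2 + 74*s + 28) - 10*s^3 + 33*s^2 + 52*s + 9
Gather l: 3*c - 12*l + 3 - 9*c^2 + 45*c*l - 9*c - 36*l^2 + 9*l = -9*c^2 - 6*c - 36*l^2 + l*(45*c - 3) + 3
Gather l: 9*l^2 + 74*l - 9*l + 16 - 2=9*l^2 + 65*l + 14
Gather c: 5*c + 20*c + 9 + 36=25*c + 45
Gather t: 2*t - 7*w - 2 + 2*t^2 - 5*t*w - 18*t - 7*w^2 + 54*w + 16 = 2*t^2 + t*(-5*w - 16) - 7*w^2 + 47*w + 14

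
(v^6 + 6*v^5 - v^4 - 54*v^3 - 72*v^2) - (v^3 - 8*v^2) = v^6 + 6*v^5 - v^4 - 55*v^3 - 64*v^2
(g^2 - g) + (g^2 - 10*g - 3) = 2*g^2 - 11*g - 3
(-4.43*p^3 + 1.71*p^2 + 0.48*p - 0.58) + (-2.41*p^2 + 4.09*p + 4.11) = -4.43*p^3 - 0.7*p^2 + 4.57*p + 3.53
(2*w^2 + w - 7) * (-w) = -2*w^3 - w^2 + 7*w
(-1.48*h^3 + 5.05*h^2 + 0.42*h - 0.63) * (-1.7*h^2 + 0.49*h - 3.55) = 2.516*h^5 - 9.3102*h^4 + 7.0145*h^3 - 16.6507*h^2 - 1.7997*h + 2.2365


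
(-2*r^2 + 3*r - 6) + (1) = -2*r^2 + 3*r - 5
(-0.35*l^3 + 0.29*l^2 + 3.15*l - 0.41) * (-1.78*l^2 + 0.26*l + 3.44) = 0.623*l^5 - 0.6072*l^4 - 6.7356*l^3 + 2.5464*l^2 + 10.7294*l - 1.4104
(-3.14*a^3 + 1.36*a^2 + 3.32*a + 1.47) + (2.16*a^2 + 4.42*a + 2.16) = -3.14*a^3 + 3.52*a^2 + 7.74*a + 3.63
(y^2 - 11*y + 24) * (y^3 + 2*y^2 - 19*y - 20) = y^5 - 9*y^4 - 17*y^3 + 237*y^2 - 236*y - 480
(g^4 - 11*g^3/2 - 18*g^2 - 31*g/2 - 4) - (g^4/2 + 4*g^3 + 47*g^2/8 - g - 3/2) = g^4/2 - 19*g^3/2 - 191*g^2/8 - 29*g/2 - 5/2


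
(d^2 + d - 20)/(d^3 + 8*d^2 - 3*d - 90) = (d - 4)/(d^2 + 3*d - 18)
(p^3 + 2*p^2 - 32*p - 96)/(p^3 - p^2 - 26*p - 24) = (p + 4)/(p + 1)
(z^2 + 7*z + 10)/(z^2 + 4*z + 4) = (z + 5)/(z + 2)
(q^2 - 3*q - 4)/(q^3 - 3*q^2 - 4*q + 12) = (q^2 - 3*q - 4)/(q^3 - 3*q^2 - 4*q + 12)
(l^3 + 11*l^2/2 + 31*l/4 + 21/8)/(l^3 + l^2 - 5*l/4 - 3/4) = (l + 7/2)/(l - 1)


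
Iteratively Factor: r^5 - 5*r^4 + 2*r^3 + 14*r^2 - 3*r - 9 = (r - 3)*(r^4 - 2*r^3 - 4*r^2 + 2*r + 3) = (r - 3)^2*(r^3 + r^2 - r - 1) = (r - 3)^2*(r + 1)*(r^2 - 1) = (r - 3)^2*(r - 1)*(r + 1)*(r + 1)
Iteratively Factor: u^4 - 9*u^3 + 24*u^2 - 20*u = (u - 5)*(u^3 - 4*u^2 + 4*u) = (u - 5)*(u - 2)*(u^2 - 2*u) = u*(u - 5)*(u - 2)*(u - 2)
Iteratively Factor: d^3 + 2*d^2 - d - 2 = (d - 1)*(d^2 + 3*d + 2) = (d - 1)*(d + 1)*(d + 2)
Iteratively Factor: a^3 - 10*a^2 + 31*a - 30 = (a - 5)*(a^2 - 5*a + 6) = (a - 5)*(a - 2)*(a - 3)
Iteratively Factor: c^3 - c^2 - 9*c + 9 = (c + 3)*(c^2 - 4*c + 3) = (c - 3)*(c + 3)*(c - 1)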